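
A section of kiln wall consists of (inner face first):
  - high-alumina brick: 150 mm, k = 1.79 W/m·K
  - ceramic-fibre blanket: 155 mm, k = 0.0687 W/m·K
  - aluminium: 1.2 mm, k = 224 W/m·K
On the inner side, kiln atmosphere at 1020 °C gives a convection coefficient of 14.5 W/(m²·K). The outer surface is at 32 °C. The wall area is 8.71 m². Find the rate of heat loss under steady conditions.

Thermal resistances in series:
R_inner film = 1/(h_i·A) = 1/(14.5×8.71) = 0.007918 K/W
R_high-alumina brick = L/(kA) = 0.15/(1.79×8.71) = 0.009621 K/W
R_ceramic-fibre blanket = L/(kA) = 0.155/(0.0687×8.71) = 0.259 K/W
R_aluminium = L/(kA) = 0.0012/(224×8.71) = 6.151×10^-7 K/W
R_total = 0.2766 K/W
Q = ΔT / R_total = 988 / 0.2766

Q ≈ 3570 W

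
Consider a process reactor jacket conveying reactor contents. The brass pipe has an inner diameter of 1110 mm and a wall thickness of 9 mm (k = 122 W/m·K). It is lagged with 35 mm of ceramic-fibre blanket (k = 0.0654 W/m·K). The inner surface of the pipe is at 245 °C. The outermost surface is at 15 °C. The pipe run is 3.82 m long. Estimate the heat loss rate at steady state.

Radial resistances (cylindrical: R_cond = ln(r_o/r_i)/(2πkL), R_conv = 1/(h·2πrL)):
R_brass pipe wall = ln(564/555)/(2π×122×3.82) = 5.493×10^-6 K/W
R_ceramic-fibre blanket = ln(599/564)/(2π×0.0654×3.82) = 0.03836 K/W
R_total = 0.03836 K/W
Q = ΔT/R_total = 230/0.03836

Q ≈ 6000 W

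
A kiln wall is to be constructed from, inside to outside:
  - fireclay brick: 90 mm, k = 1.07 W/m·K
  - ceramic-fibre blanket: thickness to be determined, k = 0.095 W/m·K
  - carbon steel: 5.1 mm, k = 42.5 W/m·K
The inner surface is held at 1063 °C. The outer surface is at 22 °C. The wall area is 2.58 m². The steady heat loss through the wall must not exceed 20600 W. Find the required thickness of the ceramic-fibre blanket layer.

L ≈ 4.38 mm

Using the resistance-network approach (series):
R_fireclay brick = L/(kA) = 0.09/(1.07×2.58) = 0.0326 K/W
R_carbon steel = L/(kA) = 0.0051/(42.5×2.58) = 4.651×10^-5 K/W
Sum of the known resistances R_other = 0.03265 K/W
Required total resistance R_tot = ΔT/Q_allow = 1041/20600 = 0.05053 K/W
R_ceramic-fibre blanket = R_tot − R_other = 0.01789 K/W
L = R·k·A = 0.01789×0.095×2.58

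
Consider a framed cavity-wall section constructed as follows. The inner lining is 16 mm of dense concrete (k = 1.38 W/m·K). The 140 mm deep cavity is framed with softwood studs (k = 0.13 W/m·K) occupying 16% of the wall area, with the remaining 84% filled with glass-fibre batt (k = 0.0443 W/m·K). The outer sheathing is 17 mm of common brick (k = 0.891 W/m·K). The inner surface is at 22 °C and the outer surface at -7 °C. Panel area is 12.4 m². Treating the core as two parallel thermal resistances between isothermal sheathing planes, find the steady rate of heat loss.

Sheathing layers in series; stud and cavity paths in parallel between them.
R_inner = 0.016/(1.38×12.4) = 9.35×10^-4 K/W
R_stud  = 0.14/(0.13×0.16×12.4) = 0.5428 K/W
R_cav   = 0.14/(0.0443×0.84×12.4) = 0.3034 K/W
1/R_core = 1/R_stud + 1/R_cav → R_core = 0.1946 K/W
R_outer = 0.017/(0.891×12.4) = 0.001539 K/W
R_total = 0.1971 K/W
Q = ΔT/R_total = 29/0.1971

Q ≈ 147 W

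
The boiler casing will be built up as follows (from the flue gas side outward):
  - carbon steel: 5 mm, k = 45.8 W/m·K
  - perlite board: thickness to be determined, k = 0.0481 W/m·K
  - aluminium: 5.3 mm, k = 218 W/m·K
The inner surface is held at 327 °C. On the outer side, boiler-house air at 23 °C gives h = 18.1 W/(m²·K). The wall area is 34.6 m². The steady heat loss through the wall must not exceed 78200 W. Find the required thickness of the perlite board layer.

Series thermal resistances:
R_carbon steel = L/(kA) = 0.005/(45.8×34.6) = 3.155×10^-6 K/W
R_aluminium = L/(kA) = 0.0053/(218×34.6) = 7.027×10^-7 K/W
R_outer film = 1/(h_o·A) = 1/(18.1×34.6) = 0.001597 K/W
Sum of the known resistances R_other = 0.001601 K/W
Required total resistance R_tot = ΔT/Q_allow = 304/78200 = 0.003887 K/W
R_perlite board = R_tot − R_other = 0.002287 K/W
L = R·k·A = 0.002287×0.0481×34.6

L ≈ 3.81 mm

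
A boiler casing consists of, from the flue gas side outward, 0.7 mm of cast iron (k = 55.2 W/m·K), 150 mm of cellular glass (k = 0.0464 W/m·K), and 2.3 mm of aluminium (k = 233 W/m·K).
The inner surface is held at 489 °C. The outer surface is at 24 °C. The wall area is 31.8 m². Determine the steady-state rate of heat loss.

Q ≈ 4570 W

Thermal resistances in series:
R_cast iron = L/(kA) = 0.0007/(55.2×31.8) = 3.988×10^-7 K/W
R_cellular glass = L/(kA) = 0.15/(0.0464×31.8) = 0.1017 K/W
R_aluminium = L/(kA) = 0.0023/(233×31.8) = 3.104×10^-7 K/W
R_total = 0.1017 K/W
Q = ΔT / R_total = 465 / 0.1017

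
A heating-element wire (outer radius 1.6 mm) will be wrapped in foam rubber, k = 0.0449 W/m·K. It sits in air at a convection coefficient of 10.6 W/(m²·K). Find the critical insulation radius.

For a cylinder r_cr = k/h = 0.0449/10.6
r_cr = 4.24 mm; since the bare radius (1.6 mm) is below r_cr, adding a thin layer of insulation will *increase* heat loss.

r_cr ≈ 4.24 mm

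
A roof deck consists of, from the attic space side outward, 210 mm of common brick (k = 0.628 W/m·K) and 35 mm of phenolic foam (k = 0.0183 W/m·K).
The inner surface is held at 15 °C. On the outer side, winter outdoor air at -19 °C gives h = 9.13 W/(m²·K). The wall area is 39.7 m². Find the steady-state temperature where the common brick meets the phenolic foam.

T ≈ 10.2 °C

Treating each layer as a thermal resistance in series:
R_common brick = L/(kA) = 0.21/(0.628×39.7) = 0.008423 K/W
R_phenolic foam = L/(kA) = 0.035/(0.0183×39.7) = 0.04818 K/W
R_outer film = 1/(h_o·A) = 1/(9.13×39.7) = 0.002759 K/W
R_total = 0.05936 K/W;  Q = ΔT/R_total = 34/0.05936 = 572.8 W
T_interface = T_inner − Q·ΣR(inner→interface) = 15 − 573×0.008423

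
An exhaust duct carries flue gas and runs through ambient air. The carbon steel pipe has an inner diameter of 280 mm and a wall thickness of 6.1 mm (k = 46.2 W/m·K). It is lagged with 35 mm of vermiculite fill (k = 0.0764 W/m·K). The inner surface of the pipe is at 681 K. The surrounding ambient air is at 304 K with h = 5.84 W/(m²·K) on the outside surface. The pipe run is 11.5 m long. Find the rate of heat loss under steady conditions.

For a radial system each layer contributes R = ln(r_out/r_in)/(2πkL); films add R = 1/(hA).
R_carbon steel pipe wall = ln(146.1/140)/(2π×46.2×11.5) = 1.278×10^-5 K/W
R_vermiculite fill = ln(181.1/146.1)/(2π×0.0764×11.5) = 0.0389 K/W
R_outer film = 1/(h_o·2πr_oL) = 1/(5.84×2π×0.1811×11.5) = 0.01309 K/W
R_total = 0.052 K/W
Q = ΔT/R_total = 377/0.052

Q ≈ 7250 W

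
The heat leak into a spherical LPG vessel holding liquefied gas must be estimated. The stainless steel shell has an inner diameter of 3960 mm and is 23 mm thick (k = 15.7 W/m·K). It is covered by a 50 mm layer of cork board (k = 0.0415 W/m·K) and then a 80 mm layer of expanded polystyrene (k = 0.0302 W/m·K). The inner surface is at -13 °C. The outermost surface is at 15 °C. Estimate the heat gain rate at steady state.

Q ≈ 392 W

Spherical conduction: R = (1/r_in − 1/r_out)/(4πk) per layer; series-sum.
R_stainless steel shell = (1/1.98 − 1/2.003)/(4π×15.7) = 2.939×10^-5 K/W
R_cork board = (1/2.003 − 1/2.053)/(4π×0.0415) = 0.02332 K/W
R_expanded polystyrene = (1/2.053 − 1/2.133)/(4π×0.0302) = 0.04814 K/W
R_total = 0.07148 K/W
Q = ΔT/R_total = 28/0.07148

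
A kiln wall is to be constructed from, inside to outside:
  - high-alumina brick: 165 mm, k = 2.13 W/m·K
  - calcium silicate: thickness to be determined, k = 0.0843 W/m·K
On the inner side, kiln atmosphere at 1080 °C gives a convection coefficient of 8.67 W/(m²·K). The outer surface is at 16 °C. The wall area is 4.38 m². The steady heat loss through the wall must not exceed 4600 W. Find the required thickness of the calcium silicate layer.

L ≈ 69.2 mm

Treating each layer as a thermal resistance in series:
R_inner film = 1/(h_i·A) = 1/(8.67×4.38) = 0.02633 K/W
R_high-alumina brick = L/(kA) = 0.165/(2.13×4.38) = 0.01769 K/W
Sum of the known resistances R_other = 0.04402 K/W
Required total resistance R_tot = ΔT/Q_allow = 1064/4600 = 0.2313 K/W
R_calcium silicate = R_tot − R_other = 0.1873 K/W
L = R·k·A = 0.1873×0.0843×4.38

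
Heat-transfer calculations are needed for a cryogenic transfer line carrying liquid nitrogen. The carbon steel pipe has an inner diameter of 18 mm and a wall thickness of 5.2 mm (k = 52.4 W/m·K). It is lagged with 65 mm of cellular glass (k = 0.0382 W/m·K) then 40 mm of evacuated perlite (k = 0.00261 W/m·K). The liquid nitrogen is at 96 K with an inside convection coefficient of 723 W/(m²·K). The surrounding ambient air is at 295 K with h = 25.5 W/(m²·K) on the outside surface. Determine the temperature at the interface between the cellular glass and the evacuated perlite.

Treating each annulus and film as a series resistance:
R_inner film = 1/(h_i·2πr₁L) = 1/(723×2π×0.009×1) = 0.02446 K/W
R_carbon steel pipe wall = ln(14.2/9)/(2π×52.4×1) = 0.001385 K/W
R_cellular glass = ln(79.2/14.2)/(2π×0.0382×1) = 7.161 K/W
R_evacuated perlite = ln(119.2/79.2)/(2π×0.00261×1) = 24.93 K/W
R_outer film = 1/(h_o·2πr_oL) = 1/(25.5×2π×0.1192×1) = 0.05236 K/W
R_total = 32.17 K/W
Q = ΔT/R_total = 199/32.17
Q = 6.19 W/m
T_interface = T_inner + Q·ΣR(inner→interface) = 96 + 6.19×7.187

T ≈ 140 K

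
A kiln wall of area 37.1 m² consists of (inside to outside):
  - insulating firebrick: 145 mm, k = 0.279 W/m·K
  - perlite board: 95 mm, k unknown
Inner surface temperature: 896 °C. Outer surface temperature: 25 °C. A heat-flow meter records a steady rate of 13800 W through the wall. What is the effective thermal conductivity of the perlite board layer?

k ≈ 0.0521 W/(m·K)

Model the wall as resistances in series:
R_insulating firebrick = L/(kA) = 0.145/(0.279×37.1) = 0.01401 K/W
Sum of known resistances R_other = 0.01401 K/W
Total R = ΔT/Q = 871/13800 = 0.06312 K/W
R_perlite board = R_total − R_other = 0.04911 K/W
k = L/(R·A) = 0.095/(0.04911×37.1)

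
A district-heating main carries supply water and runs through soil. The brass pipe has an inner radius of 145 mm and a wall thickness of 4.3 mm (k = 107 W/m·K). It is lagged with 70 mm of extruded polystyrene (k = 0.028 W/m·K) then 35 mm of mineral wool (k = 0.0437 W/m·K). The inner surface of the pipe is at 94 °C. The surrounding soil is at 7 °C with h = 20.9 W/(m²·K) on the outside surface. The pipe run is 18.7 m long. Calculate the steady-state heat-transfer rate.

Q ≈ 591 W

Per-layer cylindrical resistances, series-summed:
R_brass pipe wall = ln(149.3/145)/(2π×107×18.7) = 2.325×10^-6 K/W
R_extruded polystyrene = ln(219.3/149.3)/(2π×0.028×18.7) = 0.1169 K/W
R_mineral wool = ln(254.3/219.3)/(2π×0.0437×18.7) = 0.02884 K/W
R_outer film = 1/(h_o·2πr_oL) = 1/(20.9×2π×0.2543×18.7) = 0.001601 K/W
R_total = 0.1473 K/W
Q = ΔT/R_total = 87/0.1473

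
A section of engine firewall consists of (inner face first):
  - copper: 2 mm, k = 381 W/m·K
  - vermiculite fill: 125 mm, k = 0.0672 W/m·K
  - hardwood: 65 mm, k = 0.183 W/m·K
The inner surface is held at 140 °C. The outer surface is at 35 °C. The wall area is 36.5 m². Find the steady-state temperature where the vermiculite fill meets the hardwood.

Thermal resistances in series:
R_copper = L/(kA) = 0.002/(381×36.5) = 1.438×10^-7 K/W
R_vermiculite fill = L/(kA) = 0.125/(0.0672×36.5) = 0.05096 K/W
R_hardwood = L/(kA) = 0.065/(0.183×36.5) = 0.009731 K/W
R_total = 0.06069 K/W;  Q = ΔT/R_total = 105/0.06069 = 1730 W
T_interface = T_inner − Q·ΣR(inner→interface) = 140 − 1730×0.05096

T ≈ 51.8 °C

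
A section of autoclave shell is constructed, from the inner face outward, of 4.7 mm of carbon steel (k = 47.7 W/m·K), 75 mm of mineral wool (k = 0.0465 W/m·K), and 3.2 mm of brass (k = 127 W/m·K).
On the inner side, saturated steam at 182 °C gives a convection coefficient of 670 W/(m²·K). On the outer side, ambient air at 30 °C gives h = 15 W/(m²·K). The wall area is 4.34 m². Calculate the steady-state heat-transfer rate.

Model the wall as resistances in series:
R_inner film = 1/(h_i·A) = 1/(670×4.34) = 3.439×10^-4 K/W
R_carbon steel = L/(kA) = 0.0047/(47.7×4.34) = 2.27×10^-5 K/W
R_mineral wool = L/(kA) = 0.075/(0.0465×4.34) = 0.3716 K/W
R_brass = L/(kA) = 0.0032/(127×4.34) = 5.806×10^-6 K/W
R_outer film = 1/(h_o·A) = 1/(15×4.34) = 0.01536 K/W
R_total = 0.3874 K/W
Q = ΔT / R_total = 152 / 0.3874

Q ≈ 392 W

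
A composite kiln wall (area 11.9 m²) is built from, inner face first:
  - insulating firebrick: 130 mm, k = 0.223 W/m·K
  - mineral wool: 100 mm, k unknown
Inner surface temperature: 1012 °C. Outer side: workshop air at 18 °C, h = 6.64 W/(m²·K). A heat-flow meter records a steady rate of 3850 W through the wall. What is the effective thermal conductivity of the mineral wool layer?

k ≈ 0.0428 W/(m·K)

Thermal resistances in series:
R_insulating firebrick = L/(kA) = 0.13/(0.223×11.9) = 0.04899 K/W
R_outer film = 1/(h_o·A) = 1/(6.64×11.9) = 0.01266 K/W
Sum of known resistances R_other = 0.06164 K/W
Total R = ΔT/Q = 994/3850 = 0.2582 K/W
R_mineral wool = R_total − R_other = 0.1965 K/W
k = L/(R·A) = 0.1/(0.1965×11.9)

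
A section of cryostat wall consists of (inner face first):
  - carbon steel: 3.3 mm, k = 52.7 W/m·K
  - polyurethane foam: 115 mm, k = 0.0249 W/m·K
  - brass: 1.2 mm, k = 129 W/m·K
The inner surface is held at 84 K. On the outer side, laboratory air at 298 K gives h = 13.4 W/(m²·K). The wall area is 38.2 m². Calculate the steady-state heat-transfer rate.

Treating each layer as a thermal resistance in series:
R_carbon steel = L/(kA) = 0.0033/(52.7×38.2) = 1.639×10^-6 K/W
R_polyurethane foam = L/(kA) = 0.115/(0.0249×38.2) = 0.1209 K/W
R_brass = L/(kA) = 0.0012/(129×38.2) = 2.435×10^-7 K/W
R_outer film = 1/(h_o·A) = 1/(13.4×38.2) = 0.001954 K/W
R_total = 0.1229 K/W
Q = ΔT / R_total = 214 / 0.1229

Q ≈ 1740 W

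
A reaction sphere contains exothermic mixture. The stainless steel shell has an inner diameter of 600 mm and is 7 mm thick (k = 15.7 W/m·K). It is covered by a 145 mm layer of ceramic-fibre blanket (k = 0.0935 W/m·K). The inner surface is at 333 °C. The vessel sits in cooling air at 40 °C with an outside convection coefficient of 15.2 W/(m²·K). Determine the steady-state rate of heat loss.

Q ≈ 320 W

Radial (spherical) resistances in series:
R_stainless steel shell = (1/0.3 − 1/0.307)/(4π×15.7) = 3.852×10^-4 K/W
R_ceramic-fibre blanket = (1/0.307 − 1/0.452)/(4π×0.0935) = 0.8893 K/W
R_outer film = 1/(h·4πr_o²) = 1/(15.2×4π×0.452²) = 0.02563 K/W
R_total = 0.9154 K/W
Q = ΔT/R_total = 293/0.9154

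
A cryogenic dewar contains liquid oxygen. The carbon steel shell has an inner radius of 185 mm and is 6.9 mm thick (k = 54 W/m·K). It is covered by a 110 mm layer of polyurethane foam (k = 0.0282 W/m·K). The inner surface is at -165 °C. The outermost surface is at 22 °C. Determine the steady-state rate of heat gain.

Q ≈ 34.9 W

Each spherical layer contributes R = (1/r_i − 1/r_o)/(4πk):
R_carbon steel shell = (1/0.185 − 1/0.1919)/(4π×54) = 2.864×10^-4 K/W
R_polyurethane foam = (1/0.1919 − 1/0.3019)/(4π×0.0282) = 5.358 K/W
R_total = 5.358 K/W
Q = ΔT/R_total = 187/5.358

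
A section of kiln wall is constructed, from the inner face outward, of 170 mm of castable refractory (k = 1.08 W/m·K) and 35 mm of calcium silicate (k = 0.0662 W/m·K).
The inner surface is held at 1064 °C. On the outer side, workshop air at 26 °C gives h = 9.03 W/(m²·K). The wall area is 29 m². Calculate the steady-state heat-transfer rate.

Q ≈ 37800 W

Using the resistance-network approach (series):
R_castable refractory = L/(kA) = 0.17/(1.08×29) = 0.005428 K/W
R_calcium silicate = L/(kA) = 0.035/(0.0662×29) = 0.01823 K/W
R_outer film = 1/(h_o·A) = 1/(9.03×29) = 0.003819 K/W
R_total = 0.02748 K/W
Q = ΔT / R_total = 1038 / 0.02748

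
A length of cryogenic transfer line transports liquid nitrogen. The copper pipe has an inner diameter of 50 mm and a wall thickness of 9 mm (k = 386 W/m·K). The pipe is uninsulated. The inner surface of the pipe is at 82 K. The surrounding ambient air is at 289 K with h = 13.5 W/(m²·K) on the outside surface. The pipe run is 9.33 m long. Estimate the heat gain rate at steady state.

Q ≈ 5570 W

Radial resistances (cylindrical: R_cond = ln(r_o/r_i)/(2πkL), R_conv = 1/(h·2πrL)):
R_copper pipe wall = ln(34/25)/(2π×386×9.33) = 1.359×10^-5 K/W
R_outer film = 1/(h_o·2πr_oL) = 1/(13.5×2π×0.034×9.33) = 0.03716 K/W
R_total = 0.03718 K/W
Q = ΔT/R_total = 207/0.03718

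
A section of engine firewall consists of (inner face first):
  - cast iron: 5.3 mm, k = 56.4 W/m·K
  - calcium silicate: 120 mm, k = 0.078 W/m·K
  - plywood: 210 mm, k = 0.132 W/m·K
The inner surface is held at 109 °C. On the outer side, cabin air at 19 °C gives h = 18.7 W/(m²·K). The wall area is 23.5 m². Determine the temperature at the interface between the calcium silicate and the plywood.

Thermal resistances in series:
R_cast iron = L/(kA) = 0.0053/(56.4×23.5) = 3.999×10^-6 K/W
R_calcium silicate = L/(kA) = 0.12/(0.078×23.5) = 0.06547 K/W
R_plywood = L/(kA) = 0.21/(0.132×23.5) = 0.0677 K/W
R_outer film = 1/(h_o·A) = 1/(18.7×23.5) = 0.002276 K/W
R_total = 0.1354 K/W;  Q = ΔT/R_total = 90/0.1354 = 664.5 W
T_interface = T_inner − Q·ΣR(inner→interface) = 109 − 664×0.06547

T ≈ 65.5 °C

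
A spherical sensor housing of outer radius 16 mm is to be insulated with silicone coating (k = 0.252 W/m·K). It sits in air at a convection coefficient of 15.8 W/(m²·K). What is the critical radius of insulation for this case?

r_cr ≈ 31.9 mm

For a sphere r_cr = 2k/h = 2×0.252/15.8
r_cr = 31.9 mm; since the bare radius (16 mm) is below r_cr, adding a thin layer of insulation will *increase* heat loss.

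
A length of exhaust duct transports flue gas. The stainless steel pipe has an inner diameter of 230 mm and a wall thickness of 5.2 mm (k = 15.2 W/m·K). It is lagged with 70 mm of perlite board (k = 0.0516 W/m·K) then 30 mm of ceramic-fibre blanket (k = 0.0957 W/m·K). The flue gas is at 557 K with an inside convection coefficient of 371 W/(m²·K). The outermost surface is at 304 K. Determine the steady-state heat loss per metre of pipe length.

q′ ≈ 152 W/m

For a radial system each layer contributes R = ln(r_out/r_in)/(2πkL); films add R = 1/(hA).
R_inner film = 1/(h_i·2πr₁L) = 1/(371×2π×0.115×1) = 0.00373 K/W
R_stainless steel pipe wall = ln(120.2/115)/(2π×15.2×1) = 4.631×10^-4 K/W
R_perlite board = ln(190.2/120.2)/(2π×0.0516×1) = 1.415 K/W
R_ceramic-fibre blanket = ln(220.2/190.2)/(2π×0.0957×1) = 0.2436 K/W
R_total = 1.663 K/W
Q = ΔT/R_total = 253/1.663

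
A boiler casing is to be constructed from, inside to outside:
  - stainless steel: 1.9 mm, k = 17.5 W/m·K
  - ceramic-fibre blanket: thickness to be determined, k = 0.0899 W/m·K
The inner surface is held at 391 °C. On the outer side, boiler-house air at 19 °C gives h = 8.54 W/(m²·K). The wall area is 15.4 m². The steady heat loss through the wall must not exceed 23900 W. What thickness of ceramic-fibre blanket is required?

L ≈ 11 mm

Series thermal resistances:
R_stainless steel = L/(kA) = 0.0019/(17.5×15.4) = 7.05×10^-6 K/W
R_outer film = 1/(h_o·A) = 1/(8.54×15.4) = 0.007604 K/W
Sum of the known resistances R_other = 0.007611 K/W
Required total resistance R_tot = ΔT/Q_allow = 372/23900 = 0.01556 K/W
R_ceramic-fibre blanket = R_tot − R_other = 0.007954 K/W
L = R·k·A = 0.007954×0.0899×15.4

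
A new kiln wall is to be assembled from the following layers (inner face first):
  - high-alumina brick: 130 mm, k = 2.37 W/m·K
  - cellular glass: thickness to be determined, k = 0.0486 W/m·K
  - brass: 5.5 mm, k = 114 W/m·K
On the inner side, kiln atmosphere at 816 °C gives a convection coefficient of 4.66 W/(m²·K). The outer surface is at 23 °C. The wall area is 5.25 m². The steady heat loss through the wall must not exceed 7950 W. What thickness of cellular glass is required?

L ≈ 12.4 mm

Thermal resistances in series:
R_inner film = 1/(h_i·A) = 1/(4.66×5.25) = 0.04087 K/W
R_high-alumina brick = L/(kA) = 0.13/(2.37×5.25) = 0.01045 K/W
R_brass = L/(kA) = 0.0055/(114×5.25) = 9.19×10^-6 K/W
Sum of the known resistances R_other = 0.05133 K/W
Required total resistance R_tot = ΔT/Q_allow = 793/7950 = 0.09975 K/W
R_cellular glass = R_tot − R_other = 0.04842 K/W
L = R·k·A = 0.04842×0.0486×5.25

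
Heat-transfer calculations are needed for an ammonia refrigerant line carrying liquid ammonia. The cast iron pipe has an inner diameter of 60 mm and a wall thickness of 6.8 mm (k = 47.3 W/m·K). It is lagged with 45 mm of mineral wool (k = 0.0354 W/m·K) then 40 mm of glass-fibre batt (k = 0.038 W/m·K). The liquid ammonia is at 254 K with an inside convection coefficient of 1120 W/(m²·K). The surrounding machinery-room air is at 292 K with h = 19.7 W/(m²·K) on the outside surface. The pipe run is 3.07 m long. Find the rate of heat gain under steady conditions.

Q ≈ 21.9 W

For a radial system each layer contributes R = ln(r_out/r_in)/(2πkL); films add R = 1/(hA).
R_inner film = 1/(h_i·2πr₁L) = 1/(1120×2π×0.03×3.07) = 0.001543 K/W
R_cast iron pipe wall = ln(36.8/30)/(2π×47.3×3.07) = 2.239×10^-4 K/W
R_mineral wool = ln(81.8/36.8)/(2π×0.0354×3.07) = 1.17 K/W
R_glass-fibre batt = ln(121.8/81.8)/(2π×0.038×3.07) = 0.5431 K/W
R_outer film = 1/(h_o·2πr_oL) = 1/(19.7×2π×0.1218×3.07) = 0.02161 K/W
R_total = 1.736 K/W
Q = ΔT/R_total = 38/1.736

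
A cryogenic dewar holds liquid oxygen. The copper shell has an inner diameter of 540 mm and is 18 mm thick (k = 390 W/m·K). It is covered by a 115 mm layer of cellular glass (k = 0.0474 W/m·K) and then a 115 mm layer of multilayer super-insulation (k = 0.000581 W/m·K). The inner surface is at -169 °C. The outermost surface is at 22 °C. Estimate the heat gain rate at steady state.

Q ≈ 2.48 W

For a spherical shell R = (1/r₁ − 1/r₂)/(4πk); film R = 1/(h·4πr²). In series:
R_copper shell = (1/0.27 − 1/0.288)/(4π×390) = 4.723×10^-5 K/W
R_cellular glass = (1/0.288 − 1/0.403)/(4π×0.0474) = 1.663 K/W
R_multilayer super-insulation = (1/0.403 − 1/0.518)/(4π×0.000581) = 75.45 K/W
R_total = 77.12 K/W
Q = ΔT/R_total = 191/77.12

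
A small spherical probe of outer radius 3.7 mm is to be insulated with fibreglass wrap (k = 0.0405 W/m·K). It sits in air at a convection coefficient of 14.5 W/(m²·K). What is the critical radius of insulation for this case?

r_cr ≈ 5.59 mm

For a sphere r_cr = 2k/h = 2×0.0405/14.5
r_cr = 5.59 mm; since the bare radius (3.7 mm) is below r_cr, adding a thin layer of insulation will *increase* heat loss.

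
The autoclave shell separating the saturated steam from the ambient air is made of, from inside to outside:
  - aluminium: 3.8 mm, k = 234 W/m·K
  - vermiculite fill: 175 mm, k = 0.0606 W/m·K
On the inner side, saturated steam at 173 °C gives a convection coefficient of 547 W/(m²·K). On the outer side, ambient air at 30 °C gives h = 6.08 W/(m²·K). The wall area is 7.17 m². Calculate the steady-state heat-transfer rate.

Q ≈ 336 W

Series thermal resistances:
R_inner film = 1/(h_i·A) = 1/(547×7.17) = 2.55×10^-4 K/W
R_aluminium = L/(kA) = 0.0038/(234×7.17) = 2.265×10^-6 K/W
R_vermiculite fill = L/(kA) = 0.175/(0.0606×7.17) = 0.4028 K/W
R_outer film = 1/(h_o·A) = 1/(6.08×7.17) = 0.02294 K/W
R_total = 0.426 K/W
Q = ΔT / R_total = 143 / 0.426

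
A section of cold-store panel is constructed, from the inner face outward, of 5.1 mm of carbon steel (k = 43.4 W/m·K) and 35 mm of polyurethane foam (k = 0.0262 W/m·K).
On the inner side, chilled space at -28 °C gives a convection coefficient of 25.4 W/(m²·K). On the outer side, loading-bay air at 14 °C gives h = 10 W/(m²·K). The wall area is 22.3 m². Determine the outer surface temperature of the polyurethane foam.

T ≈ 11.2 °C

Using the resistance-network approach (series):
R_inner film = 1/(h_i·A) = 1/(25.4×22.3) = 0.001765 K/W
R_carbon steel = L/(kA) = 0.0051/(43.4×22.3) = 5.27×10^-6 K/W
R_polyurethane foam = L/(kA) = 0.035/(0.0262×22.3) = 0.0599 K/W
R_outer film = 1/(h_o·A) = 1/(10×22.3) = 0.004484 K/W
R_total = 0.06616 K/W;  Q = ΔT/R_total = 42/0.06616 = 634.8 W
T_interface = T_inner + Q·ΣR(inner→interface) = -28 + 635×0.06168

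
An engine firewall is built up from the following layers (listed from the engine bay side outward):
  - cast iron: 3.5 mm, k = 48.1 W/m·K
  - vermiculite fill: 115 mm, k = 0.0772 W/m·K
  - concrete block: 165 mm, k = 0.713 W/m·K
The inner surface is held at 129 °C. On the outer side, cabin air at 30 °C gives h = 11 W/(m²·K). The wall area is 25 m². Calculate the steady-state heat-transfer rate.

Q ≈ 1370 W

Using the resistance-network approach (series):
R_cast iron = L/(kA) = 0.0035/(48.1×25) = 2.911×10^-6 K/W
R_vermiculite fill = L/(kA) = 0.115/(0.0772×25) = 0.05959 K/W
R_concrete block = L/(kA) = 0.165/(0.713×25) = 0.009257 K/W
R_outer film = 1/(h_o·A) = 1/(11×25) = 0.003636 K/W
R_total = 0.07248 K/W
Q = ΔT / R_total = 99 / 0.07248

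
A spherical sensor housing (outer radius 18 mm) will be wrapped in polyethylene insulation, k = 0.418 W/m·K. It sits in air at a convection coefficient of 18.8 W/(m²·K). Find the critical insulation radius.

r_cr ≈ 44.5 mm

For a sphere r_cr = 2k/h = 2×0.418/18.8
r_cr = 44.5 mm; since the bare radius (18 mm) is below r_cr, adding a thin layer of insulation will *increase* heat loss.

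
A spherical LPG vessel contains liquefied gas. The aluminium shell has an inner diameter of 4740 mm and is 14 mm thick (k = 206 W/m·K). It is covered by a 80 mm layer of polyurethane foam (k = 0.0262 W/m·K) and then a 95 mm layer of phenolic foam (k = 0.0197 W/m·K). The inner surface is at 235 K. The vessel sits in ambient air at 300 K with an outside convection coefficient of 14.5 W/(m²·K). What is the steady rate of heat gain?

Spherical conduction: R = (1/r_in − 1/r_out)/(4πk) per layer; series-sum.
R_aluminium shell = (1/2.37 − 1/2.384)/(4π×206) = 9.572×10^-7 K/W
R_polyurethane foam = (1/2.384 − 1/2.464)/(4π×0.0262) = 0.04136 K/W
R_phenolic foam = (1/2.464 − 1/2.559)/(4π×0.0197) = 0.06086 K/W
R_outer film = 1/(h·4πr_o²) = 1/(14.5×4π×2.559²) = 8.381×10^-4 K/W
R_total = 0.1031 K/W
Q = ΔT/R_total = 65/0.1031

Q ≈ 631 W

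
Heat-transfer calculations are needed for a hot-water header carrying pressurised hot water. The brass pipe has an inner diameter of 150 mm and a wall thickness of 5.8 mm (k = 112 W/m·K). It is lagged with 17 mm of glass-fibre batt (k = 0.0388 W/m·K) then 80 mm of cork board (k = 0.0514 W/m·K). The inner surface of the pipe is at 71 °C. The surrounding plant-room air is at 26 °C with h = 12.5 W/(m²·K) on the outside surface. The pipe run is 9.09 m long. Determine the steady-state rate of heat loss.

Q ≈ 151 W

Per-layer cylindrical resistances, series-summed:
R_brass pipe wall = ln(80.8/75)/(2π×112×9.09) = 1.164×10^-5 K/W
R_glass-fibre batt = ln(97.8/80.8)/(2π×0.0388×9.09) = 0.08617 K/W
R_cork board = ln(177.8/97.8)/(2π×0.0514×9.09) = 0.2036 K/W
R_outer film = 1/(h_o·2πr_oL) = 1/(12.5×2π×0.1778×9.09) = 0.007878 K/W
R_total = 0.2977 K/W
Q = ΔT/R_total = 45/0.2977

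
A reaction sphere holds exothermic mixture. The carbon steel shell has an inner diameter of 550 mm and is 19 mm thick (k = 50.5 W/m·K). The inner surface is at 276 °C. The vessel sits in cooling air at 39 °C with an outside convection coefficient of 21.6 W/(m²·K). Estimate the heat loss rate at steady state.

Each spherical layer contributes R = (1/r_i − 1/r_o)/(4πk):
R_carbon steel shell = (1/0.275 − 1/0.294)/(4π×50.5) = 3.703×10^-4 K/W
R_outer film = 1/(h·4πr_o²) = 1/(21.6×4π×0.294²) = 0.04262 K/W
R_total = 0.04299 K/W
Q = ΔT/R_total = 237/0.04299

Q ≈ 5510 W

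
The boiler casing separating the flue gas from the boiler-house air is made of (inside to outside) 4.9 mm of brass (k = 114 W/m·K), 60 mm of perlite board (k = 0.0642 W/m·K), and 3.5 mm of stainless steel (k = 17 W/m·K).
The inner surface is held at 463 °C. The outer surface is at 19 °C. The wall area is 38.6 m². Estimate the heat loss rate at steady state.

Q ≈ 18300 W

Using the resistance-network approach (series):
R_brass = L/(kA) = 0.0049/(114×38.6) = 1.114×10^-6 K/W
R_perlite board = L/(kA) = 0.06/(0.0642×38.6) = 0.02421 K/W
R_stainless steel = L/(kA) = 0.0035/(17×38.6) = 5.334×10^-6 K/W
R_total = 0.02422 K/W
Q = ΔT / R_total = 444 / 0.02422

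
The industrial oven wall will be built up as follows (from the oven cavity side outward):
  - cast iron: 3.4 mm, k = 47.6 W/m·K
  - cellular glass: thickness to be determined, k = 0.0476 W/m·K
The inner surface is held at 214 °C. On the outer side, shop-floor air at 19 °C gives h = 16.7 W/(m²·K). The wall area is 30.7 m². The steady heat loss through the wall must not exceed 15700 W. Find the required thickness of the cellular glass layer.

L ≈ 15.3 mm

Series thermal resistances:
R_cast iron = L/(kA) = 0.0034/(47.6×30.7) = 2.327×10^-6 K/W
R_outer film = 1/(h_o·A) = 1/(16.7×30.7) = 0.00195 K/W
Sum of the known resistances R_other = 0.001953 K/W
Required total resistance R_tot = ΔT/Q_allow = 195/15700 = 0.01242 K/W
R_cellular glass = R_tot − R_other = 0.01047 K/W
L = R·k·A = 0.01047×0.0476×30.7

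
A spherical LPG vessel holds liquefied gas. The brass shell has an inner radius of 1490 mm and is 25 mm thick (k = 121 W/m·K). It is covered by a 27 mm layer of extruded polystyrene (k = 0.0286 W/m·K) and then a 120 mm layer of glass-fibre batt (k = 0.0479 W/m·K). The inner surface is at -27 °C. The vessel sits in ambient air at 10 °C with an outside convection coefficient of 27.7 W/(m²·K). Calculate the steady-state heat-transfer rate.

Spherical conduction: R = (1/r_in − 1/r_out)/(4πk) per layer; series-sum.
R_brass shell = (1/1.49 − 1/1.515)/(4π×121) = 7.284×10^-6 K/W
R_extruded polystyrene = (1/1.515 − 1/1.542)/(4π×0.0286) = 0.03216 K/W
R_glass-fibre batt = (1/1.542 − 1/1.662)/(4π×0.0479) = 0.07779 K/W
R_outer film = 1/(h·4πr_o²) = 1/(27.7×4π×1.662²) = 0.00104 K/W
R_total = 0.111 K/W
Q = ΔT/R_total = 37/0.111

Q ≈ 333 W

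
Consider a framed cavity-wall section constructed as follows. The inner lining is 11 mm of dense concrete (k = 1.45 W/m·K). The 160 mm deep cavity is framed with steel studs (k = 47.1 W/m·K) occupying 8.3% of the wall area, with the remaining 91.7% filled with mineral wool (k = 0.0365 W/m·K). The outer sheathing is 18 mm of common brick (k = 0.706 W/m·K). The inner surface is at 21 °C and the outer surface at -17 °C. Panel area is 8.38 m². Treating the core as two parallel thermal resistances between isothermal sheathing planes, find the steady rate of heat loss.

Q ≈ 4320 W

Sheathing layers in series; stud and cavity paths in parallel between them.
R_inner = 0.011/(1.45×8.38) = 9.053×10^-4 K/W
R_stud  = 0.16/(47.1×0.083×8.38) = 0.004884 K/W
R_cav   = 0.16/(0.0365×0.917×8.38) = 0.5704 K/W
1/R_core = 1/R_stud + 1/R_cav → R_core = 0.004843 K/W
R_outer = 0.018/(0.706×8.38) = 0.003042 K/W
R_total = 0.00879 K/W
Q = ΔT/R_total = 38/0.00879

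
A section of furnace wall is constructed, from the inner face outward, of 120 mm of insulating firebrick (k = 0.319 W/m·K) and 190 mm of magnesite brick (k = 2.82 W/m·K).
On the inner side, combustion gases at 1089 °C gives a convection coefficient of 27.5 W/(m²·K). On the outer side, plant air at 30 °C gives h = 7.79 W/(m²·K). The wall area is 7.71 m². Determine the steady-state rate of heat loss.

Q ≈ 13400 W

Using the resistance-network approach (series):
R_inner film = 1/(h_i·A) = 1/(27.5×7.71) = 0.004716 K/W
R_insulating firebrick = L/(kA) = 0.12/(0.319×7.71) = 0.04879 K/W
R_magnesite brick = L/(kA) = 0.19/(2.82×7.71) = 0.008739 K/W
R_outer film = 1/(h_o·A) = 1/(7.79×7.71) = 0.01665 K/W
R_total = 0.0789 K/W
Q = ΔT / R_total = 1059 / 0.0789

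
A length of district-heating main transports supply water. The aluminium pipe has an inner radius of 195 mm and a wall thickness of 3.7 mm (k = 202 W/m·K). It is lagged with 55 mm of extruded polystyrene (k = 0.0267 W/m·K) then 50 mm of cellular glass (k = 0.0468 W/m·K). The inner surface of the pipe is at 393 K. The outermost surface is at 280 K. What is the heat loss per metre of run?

q′ ≈ 54.6 W/m

For a radial system each layer contributes R = ln(r_out/r_in)/(2πkL); films add R = 1/(hA).
R_aluminium pipe wall = ln(198.7/195)/(2π×202×1) = 1.481×10^-5 K/W
R_extruded polystyrene = ln(253.7/198.7)/(2π×0.0267×1) = 1.457 K/W
R_cellular glass = ln(303.7/253.7)/(2π×0.0468×1) = 0.6118 K/W
R_total = 2.068 K/W
Q = ΔT/R_total = 113/2.068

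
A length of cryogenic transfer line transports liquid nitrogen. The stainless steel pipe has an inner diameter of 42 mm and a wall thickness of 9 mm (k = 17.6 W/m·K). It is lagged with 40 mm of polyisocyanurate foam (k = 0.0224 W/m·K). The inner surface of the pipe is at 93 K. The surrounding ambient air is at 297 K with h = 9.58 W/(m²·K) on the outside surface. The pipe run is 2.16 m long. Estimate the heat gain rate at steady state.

Q ≈ 70.4 W

Cylindrical conduction, so R = ln(r₂/r₁)/(2πkL) per layer, in series:
R_stainless steel pipe wall = ln(30/21)/(2π×17.6×2.16) = 0.001493 K/W
R_polyisocyanurate foam = ln(70/30)/(2π×0.0224×2.16) = 2.787 K/W
R_outer film = 1/(h_o·2πr_oL) = 1/(9.58×2π×0.07×2.16) = 0.1099 K/W
R_total = 2.898 K/W
Q = ΔT/R_total = 204/2.898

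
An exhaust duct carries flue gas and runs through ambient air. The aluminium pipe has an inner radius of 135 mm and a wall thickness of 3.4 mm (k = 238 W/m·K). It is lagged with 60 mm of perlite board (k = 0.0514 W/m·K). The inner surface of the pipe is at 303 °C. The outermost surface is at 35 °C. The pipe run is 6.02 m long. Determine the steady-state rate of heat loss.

Q ≈ 1450 W

Radial resistances (cylindrical: R_cond = ln(r_o/r_i)/(2πkL), R_conv = 1/(h·2πrL)):
R_aluminium pipe wall = ln(138.4/135)/(2π×238×6.02) = 2.763×10^-6 K/W
R_perlite board = ln(198.4/138.4)/(2π×0.0514×6.02) = 0.1852 K/W
R_total = 0.1852 K/W
Q = ΔT/R_total = 268/0.1852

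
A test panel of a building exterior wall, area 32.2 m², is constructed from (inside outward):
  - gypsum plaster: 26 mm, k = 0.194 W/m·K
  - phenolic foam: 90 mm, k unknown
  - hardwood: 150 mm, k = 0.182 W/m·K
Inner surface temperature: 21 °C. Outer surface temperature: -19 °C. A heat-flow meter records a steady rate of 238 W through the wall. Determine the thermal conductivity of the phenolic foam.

Using the resistance-network approach (series):
R_gypsum plaster = L/(kA) = 0.026/(0.194×32.2) = 0.004162 K/W
R_hardwood = L/(kA) = 0.15/(0.182×32.2) = 0.0256 K/W
Sum of known resistances R_other = 0.02976 K/W
Total R = ΔT/Q = 40/238 = 0.1681 K/W
R_phenolic foam = R_total − R_other = 0.1383 K/W
k = L/(R·A) = 0.09/(0.1383×32.2)

k ≈ 0.0202 W/(m·K)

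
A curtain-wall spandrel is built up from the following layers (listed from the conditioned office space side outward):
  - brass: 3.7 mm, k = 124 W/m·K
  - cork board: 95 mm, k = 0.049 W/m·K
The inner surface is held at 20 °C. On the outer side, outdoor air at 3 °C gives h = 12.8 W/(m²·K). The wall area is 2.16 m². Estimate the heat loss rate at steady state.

Q ≈ 18.2 W

Treating each layer as a thermal resistance in series:
R_brass = L/(kA) = 0.0037/(124×2.16) = 1.381×10^-5 K/W
R_cork board = L/(kA) = 0.095/(0.049×2.16) = 0.8976 K/W
R_outer film = 1/(h_o·A) = 1/(12.8×2.16) = 0.03617 K/W
R_total = 0.9338 K/W
Q = ΔT / R_total = 17 / 0.9338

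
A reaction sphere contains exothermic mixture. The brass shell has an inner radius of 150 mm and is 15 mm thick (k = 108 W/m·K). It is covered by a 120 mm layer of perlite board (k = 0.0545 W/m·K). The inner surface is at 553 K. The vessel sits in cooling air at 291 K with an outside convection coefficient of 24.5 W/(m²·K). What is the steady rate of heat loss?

Spherical conduction: R = (1/r_in − 1/r_out)/(4πk) per layer; series-sum.
R_brass shell = (1/0.15 − 1/0.165)/(4π×108) = 4.466×10^-4 K/W
R_perlite board = (1/0.165 − 1/0.285)/(4π×0.0545) = 3.726 K/W
R_outer film = 1/(h·4πr_o²) = 1/(24.5×4π×0.285²) = 0.03999 K/W
R_total = 3.766 K/W
Q = ΔT/R_total = 262/3.766

Q ≈ 69.6 W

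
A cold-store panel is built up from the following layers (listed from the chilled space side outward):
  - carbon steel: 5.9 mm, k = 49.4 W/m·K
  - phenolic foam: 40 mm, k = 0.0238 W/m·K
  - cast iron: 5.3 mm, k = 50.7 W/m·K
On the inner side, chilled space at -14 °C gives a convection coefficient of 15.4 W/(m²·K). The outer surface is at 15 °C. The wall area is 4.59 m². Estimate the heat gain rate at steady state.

Q ≈ 76.2 W

Using the resistance-network approach (series):
R_inner film = 1/(h_i·A) = 1/(15.4×4.59) = 0.01415 K/W
R_carbon steel = L/(kA) = 0.0059/(49.4×4.59) = 2.602×10^-5 K/W
R_phenolic foam = L/(kA) = 0.04/(0.0238×4.59) = 0.3662 K/W
R_cast iron = L/(kA) = 0.0053/(50.7×4.59) = 2.277×10^-5 K/W
R_total = 0.3804 K/W
Q = ΔT / R_total = 29 / 0.3804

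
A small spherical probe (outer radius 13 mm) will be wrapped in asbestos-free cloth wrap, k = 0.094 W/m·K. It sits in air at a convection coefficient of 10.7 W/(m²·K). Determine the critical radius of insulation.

For a sphere r_cr = 2k/h = 2×0.094/10.7
r_cr = 17.6 mm; since the bare radius (13 mm) is below r_cr, adding a thin layer of insulation will *increase* heat loss.

r_cr ≈ 17.6 mm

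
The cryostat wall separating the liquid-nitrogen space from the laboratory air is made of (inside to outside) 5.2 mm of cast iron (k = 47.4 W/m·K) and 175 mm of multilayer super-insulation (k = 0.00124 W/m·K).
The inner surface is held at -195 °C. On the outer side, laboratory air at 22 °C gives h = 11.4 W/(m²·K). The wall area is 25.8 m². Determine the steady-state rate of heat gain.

Model the wall as resistances in series:
R_cast iron = L/(kA) = 0.0052/(47.4×25.8) = 4.252×10^-6 K/W
R_multilayer super-insulation = L/(kA) = 0.175/(0.00124×25.8) = 5.47 K/W
R_outer film = 1/(h_o·A) = 1/(11.4×25.8) = 0.0034 K/W
R_total = 5.474 K/W
Q = ΔT / R_total = 217 / 5.474

Q ≈ 39.6 W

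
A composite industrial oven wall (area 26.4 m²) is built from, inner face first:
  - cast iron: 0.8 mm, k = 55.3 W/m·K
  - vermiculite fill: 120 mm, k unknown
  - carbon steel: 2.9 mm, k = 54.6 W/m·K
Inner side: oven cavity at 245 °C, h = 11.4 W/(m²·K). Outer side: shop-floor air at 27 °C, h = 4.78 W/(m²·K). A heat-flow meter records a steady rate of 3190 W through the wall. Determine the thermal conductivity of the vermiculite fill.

Using the resistance-network approach (series):
R_inner film = 1/(h_i·A) = 1/(11.4×26.4) = 0.003323 K/W
R_cast iron = L/(kA) = 0.0008/(55.3×26.4) = 5.48×10^-7 K/W
R_carbon steel = L/(kA) = 0.0029/(54.6×26.4) = 2.012×10^-6 K/W
R_outer film = 1/(h_o·A) = 1/(4.78×26.4) = 0.007924 K/W
Sum of known resistances R_other = 0.01125 K/W
Total R = ΔT/Q = 218/3190 = 0.06834 K/W
R_vermiculite fill = R_total − R_other = 0.05709 K/W
k = L/(R·A) = 0.12/(0.05709×26.4)

k ≈ 0.0796 W/(m·K)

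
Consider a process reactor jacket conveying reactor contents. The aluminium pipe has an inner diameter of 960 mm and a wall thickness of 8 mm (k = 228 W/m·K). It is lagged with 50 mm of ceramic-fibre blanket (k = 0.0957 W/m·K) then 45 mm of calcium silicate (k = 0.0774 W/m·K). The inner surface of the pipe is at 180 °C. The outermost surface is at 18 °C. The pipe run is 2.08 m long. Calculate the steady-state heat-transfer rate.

Radial resistances (cylindrical: R_cond = ln(r_o/r_i)/(2πkL), R_conv = 1/(h·2πrL)):
R_aluminium pipe wall = ln(488/480)/(2π×228×2.08) = 5.547×10^-6 K/W
R_ceramic-fibre blanket = ln(538/488)/(2π×0.0957×2.08) = 0.07799 K/W
R_calcium silicate = ln(583/538)/(2π×0.0774×2.08) = 0.07941 K/W
R_total = 0.1574 K/W
Q = ΔT/R_total = 162/0.1574

Q ≈ 1030 W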